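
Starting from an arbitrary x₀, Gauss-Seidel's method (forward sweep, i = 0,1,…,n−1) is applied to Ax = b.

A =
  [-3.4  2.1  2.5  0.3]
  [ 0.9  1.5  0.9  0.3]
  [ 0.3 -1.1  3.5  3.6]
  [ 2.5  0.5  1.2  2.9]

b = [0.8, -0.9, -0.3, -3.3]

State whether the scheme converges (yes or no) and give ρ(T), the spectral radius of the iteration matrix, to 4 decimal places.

Let D = diag(-3.4, 1.5, 3.5, 2.9); L, U the strict triangles.
Gauss-Seidel: T = -(D+L)⁻¹U, row 0 first, T[0,2] = -(2.5)/(-3.4) = +0.7353; later rows by forward substitution.
  T[0,:] = [+0.0000  +0.6176  +0.7353  +0.0882]
  T[1,:] = [+0.0000  -0.3706  -1.0412  -0.2529]
  T[2,:] = [+0.0000  -0.1694  -0.3903  -1.1156]
  T[3,:] = [+0.0000  -0.3985  -0.2929  +0.4292]
|λ(T)| sorted: 1.2077, 0.5216, 0.5216, 0.0000.
ρ = 1.2077; 1.2077 > 1: divergent.

no, ρ = 1.2077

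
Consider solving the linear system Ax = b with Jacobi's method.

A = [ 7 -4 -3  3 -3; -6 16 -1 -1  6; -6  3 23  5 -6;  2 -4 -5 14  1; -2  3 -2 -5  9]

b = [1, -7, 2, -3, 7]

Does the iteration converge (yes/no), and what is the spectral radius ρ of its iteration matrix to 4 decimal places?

Split A = D + L + U, D = diag(7, 16, 23, 14, 9).
T_J = -D⁻¹(L+U): T[0,3] = -(3)/(7) = -0.4286; T[0,0] = 0.
  T[0,:] = [+0.0000 +0.5714 +0.4286 -0.4286 +0.4286]
  T[1,:] = [+0.3750 +0.0000 +0.0625 +0.0625 -0.3750]
  T[2,:] = [+0.2609 -0.1304 +0.0000 -0.2174 +0.2609]
  T[3,:] = [-0.1429 +0.2857 +0.3571 +0.0000 -0.0714]
  T[4,:] = [+0.2222 -0.3333 +0.2222 +0.5556 +0.0000]
|eigenvalues of T|: 0.9123, 0.5911, 0.3268, 0.2939, 0.2939.
ρ(T) = max|λ| = 0.9123; 0.9123 < 1, so it converges for any x₀.

yes, ρ = 0.9123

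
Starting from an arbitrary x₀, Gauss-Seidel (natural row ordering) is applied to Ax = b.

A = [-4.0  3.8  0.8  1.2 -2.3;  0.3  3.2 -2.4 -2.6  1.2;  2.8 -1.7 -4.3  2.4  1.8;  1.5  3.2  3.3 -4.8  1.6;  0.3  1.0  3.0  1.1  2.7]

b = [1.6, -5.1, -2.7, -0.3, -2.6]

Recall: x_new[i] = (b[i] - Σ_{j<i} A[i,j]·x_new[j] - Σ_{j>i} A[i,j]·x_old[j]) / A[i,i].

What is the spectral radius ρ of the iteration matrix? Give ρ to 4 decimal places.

Diagonal D = diag(-4, 3.2, -4.3, -4.8, 2.7); L, U strict lower/upper.
Gauss-Seidel: T = -(D+L)⁻¹U, row 0 first, T[0,4] = -(-2.3)/(-4) = -0.5750; later rows by forward substitution.
  T[0,:] = [+0.0000  +0.9500  +0.2000  +0.3000  -0.5750]
  T[1,:] = [+0.0000  -0.0891  +0.7312  +0.7844  -0.3211]
  T[2,:] = [+0.0000  +0.6538  -0.1589  +0.4434  +0.1711]
  T[3,:] = [+0.0000  +0.6870  +0.4408  +0.9215  +0.0572]
  T[4,:] = [+0.0000  -1.0789  -0.2961  -1.1919  -0.0307]
moduli |λ_i(T)| = 1.6468, 1.0165, 0.1003, 0.0877, 0.0000.
ρ = 1.6468; 1.6468 > 1: divergent.

1.6468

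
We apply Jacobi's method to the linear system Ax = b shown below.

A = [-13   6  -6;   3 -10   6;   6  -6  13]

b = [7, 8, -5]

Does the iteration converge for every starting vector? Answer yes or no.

A = D + L + U where D = diag(-13, -10, 13).
Jacobi: T = -D⁻¹(L+U), T[0,2] = -(-6)/(-13) = -0.4615; T[0,0] = 0.
  T[0,:] = [+0.0000, +0.4615, -0.4615]
  T[1,:] = [+0.3000, +0.0000, +0.6000]
  T[2,:] = [-0.4615, +0.4615, +0.0000]
|λ(T)| sorted: 0.9153, 0.4615, 0.4538.
spectral radius ρ = 0.9153; 0.9153 < 1: convergent.

yes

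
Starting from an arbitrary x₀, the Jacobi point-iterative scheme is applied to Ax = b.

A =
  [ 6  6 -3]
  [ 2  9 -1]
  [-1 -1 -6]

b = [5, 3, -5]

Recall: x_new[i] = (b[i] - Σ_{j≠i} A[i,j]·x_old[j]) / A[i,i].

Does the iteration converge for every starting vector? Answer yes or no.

yes

Diagonal D = diag(6, 9, -6); L, U strict lower/upper.
Jacobi: T = -D⁻¹(L+U), T[0,2] = -(-3)/(6) = +0.5000; T[0,0] = 0.
  T[0,:] = [+0.0000 -1.0000 +0.5000]
  T[1,:] = [-0.2222 +0.0000 +0.1111]
  T[2,:] = [-0.1667 -0.1667 +0.0000]
moduli |λ_i(T)| = 0.4502, 0.2868, 0.2868.
ρ = 0.4502; 0.4502 < 1, so it converges for any x₀.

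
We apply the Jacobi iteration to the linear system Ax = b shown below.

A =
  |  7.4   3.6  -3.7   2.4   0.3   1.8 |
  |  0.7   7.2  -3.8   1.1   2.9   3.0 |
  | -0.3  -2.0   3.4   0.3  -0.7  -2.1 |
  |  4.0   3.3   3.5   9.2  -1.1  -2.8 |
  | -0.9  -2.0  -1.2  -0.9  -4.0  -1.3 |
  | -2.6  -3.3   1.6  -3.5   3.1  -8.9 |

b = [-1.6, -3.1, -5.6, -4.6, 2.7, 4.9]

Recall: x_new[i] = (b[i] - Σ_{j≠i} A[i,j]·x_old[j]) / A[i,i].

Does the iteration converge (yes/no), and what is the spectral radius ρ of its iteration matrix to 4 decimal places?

A = D + L + U where D = diag(7.4, 7.2, 3.4, 9.2, -4, -8.9).
Jacobi: T = -D⁻¹(L+U), T[0,1] = -(3.6)/(7.4) = -0.4865; T[0,0] = 0.
  T[0,:] = [+0.0000, -0.4865, +0.5000, -0.3243, -0.0405, -0.2432]
  T[1,:] = [-0.0972, +0.0000, +0.5278, -0.1528, -0.4028, -0.4167]
  T[2,:] = [+0.0882, +0.5882, +0.0000, -0.0882, +0.2059, +0.6176]
  T[3,:] = [-0.4348, -0.3587, -0.3804, +0.0000, +0.1196, +0.3043]
  T[4,:] = [-0.2250, -0.5000, -0.3000, -0.2250, +0.0000, -0.3250]
  T[5,:] = [-0.2921, -0.3708, +0.1798, -0.3933, +0.3483, +0.0000]
eigenvalue magnitudes: 1.1541, 0.7781, 0.4819, 0.4819, 0.3378, 0.2318.
ρ = 1.1541; 1.1541 > 1: divergent.

no, ρ = 1.1541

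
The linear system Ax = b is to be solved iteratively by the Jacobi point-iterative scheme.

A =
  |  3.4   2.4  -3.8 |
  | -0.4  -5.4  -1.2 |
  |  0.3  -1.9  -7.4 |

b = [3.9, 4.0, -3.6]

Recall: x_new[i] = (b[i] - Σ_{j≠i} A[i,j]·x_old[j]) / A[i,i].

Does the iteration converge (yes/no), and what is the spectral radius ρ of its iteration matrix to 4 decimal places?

Write A = D+L+U with D = diag(3.4, -5.4, -7.4).
Jacobi: T = -D⁻¹(L+U), T[1,0] = -(-0.4)/(-5.4) = -0.0741; T[1,1] = 0.
  T[0,:] = [+0.0000  -0.7059  +1.1176]
  T[1,:] = [-0.0741  +0.0000  -0.2222]
  T[2,:] = [+0.0405  -0.2568  +0.0000]
|roots of det(T-λI)|: 0.4629, 0.2442, 0.2442.
ρ = 0.4629; 0.4629 < 1: convergent.

yes, ρ = 0.4629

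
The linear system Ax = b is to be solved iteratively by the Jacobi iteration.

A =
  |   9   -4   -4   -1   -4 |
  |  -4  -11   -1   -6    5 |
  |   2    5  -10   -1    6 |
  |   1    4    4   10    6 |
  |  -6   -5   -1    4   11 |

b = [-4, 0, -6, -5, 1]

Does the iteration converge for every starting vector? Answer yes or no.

no

A = D + L + U where D = diag(9, -11, -10, 10, 11).
Jacobi T = -D⁻¹(L+U): T[1,4] = -(5)/(-11) = +0.4545; T[1,1] = 0.
  T[0,:] = [+0.0000  +0.4444  +0.4444  +0.1111  +0.4444]
  T[1,:] = [-0.3636  +0.0000  -0.0909  -0.5455  +0.4545]
  T[2,:] = [+0.2000  +0.5000  +0.0000  -0.1000  +0.6000]
  T[3,:] = [-0.1000  -0.4000  -0.4000  +0.0000  -0.6000]
  T[4,:] = [+0.5455  +0.4545  +0.0909  -0.3636  +0.0000]
|λ(T)| sorted: 1.1896, 0.4689, 0.4689, 0.3048, 0.3048.
ρ = 1.1896; 1.1896 > 1: divergent.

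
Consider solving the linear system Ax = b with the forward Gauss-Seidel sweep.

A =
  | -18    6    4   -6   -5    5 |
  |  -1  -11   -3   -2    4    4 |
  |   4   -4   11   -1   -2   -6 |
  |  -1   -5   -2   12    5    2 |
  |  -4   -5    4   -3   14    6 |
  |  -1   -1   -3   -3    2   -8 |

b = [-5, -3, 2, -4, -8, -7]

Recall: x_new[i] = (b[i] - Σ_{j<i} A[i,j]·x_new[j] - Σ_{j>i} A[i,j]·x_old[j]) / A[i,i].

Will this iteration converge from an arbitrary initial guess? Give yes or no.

Diagonal D = diag(-18, -11, 11, 12, 14, -8); L, U strict lower/upper.
GS T = -(D+L)⁻¹U: row 0 first, T[0,3] = -(-6)/(-18) = -0.3333; later rows by forward substitution.
  T[0,:] = [+0.0000, +0.3333, +0.2222, -0.3333, -0.2778, +0.2778]
  T[1,:] = [+0.0000, -0.0303, -0.2929, -0.1515, +0.3889, +0.3384]
  T[2,:] = [+0.0000, -0.1322, -0.1873, +0.1570, +0.4242, +0.5675]
  T[3,:] = [+0.0000, -0.0069, -0.1348, -0.0647, -0.2071, +0.0921]
  T[4,:] = [+0.0000, +0.1207, -0.0165, -0.2081, -0.1061, -0.3708]
  T[5,:] = [+0.0000, +0.0445, +0.1255, -0.0260, -0.1218, -0.4170]
eigenvalue magnitudes: 0.7811, 0.2494, 0.1384, 0.1384, 0.0495, 0.0000.
ρ = 0.7811; 0.7811 < 1 ⇒ converges.

yes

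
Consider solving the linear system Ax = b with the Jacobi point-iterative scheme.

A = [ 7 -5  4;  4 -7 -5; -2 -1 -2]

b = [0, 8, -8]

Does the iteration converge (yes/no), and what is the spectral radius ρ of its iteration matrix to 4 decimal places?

Diagonal D = diag(7, -7, -2); L, U strict lower/upper.
Jacobi: T = -D⁻¹(L+U), T[0,2] = -(4)/(7) = -0.5714; T[0,0] = 0.
  T[0,:] = [+0.0000  +0.7143  -0.5714]
  T[1,:] = [+0.5714  +0.0000  -0.7143]
  T[2,:] = [-1.0000  -0.5000  +0.0000]
|λ(T)| sorted: 1.3543, 0.7052, 0.7052.
spectral radius ρ = 1.3543; 1.3543 > 1: divergent.

no, ρ = 1.3543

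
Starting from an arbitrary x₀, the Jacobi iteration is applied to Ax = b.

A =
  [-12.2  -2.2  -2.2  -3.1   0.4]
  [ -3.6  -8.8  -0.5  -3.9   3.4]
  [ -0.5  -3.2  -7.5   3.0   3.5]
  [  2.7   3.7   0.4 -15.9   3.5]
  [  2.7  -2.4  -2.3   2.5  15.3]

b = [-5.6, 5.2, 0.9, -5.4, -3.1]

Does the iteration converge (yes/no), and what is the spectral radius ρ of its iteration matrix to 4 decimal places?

Split A = D + L + U, D = diag(-12.2, -8.8, -7.5, -15.9, 15.3).
Jacobi T = -D⁻¹(L+U): T[0,1] = -(-2.2)/(-12.2) = -0.1803; T[0,0] = 0.
  T[0,:] = [+0.0000 -0.1803 -0.1803 -0.2541 +0.0328]
  T[1,:] = [-0.4091 +0.0000 -0.0568 -0.4432 +0.3864]
  T[2,:] = [-0.0667 -0.4267 +0.0000 +0.4000 +0.4667]
  T[3,:] = [+0.1698 +0.2327 +0.0252 +0.0000 +0.2201]
  T[4,:] = [-0.1765 +0.1569 +0.1503 -0.1634 +0.0000]
|λ(T)| sorted: 0.5208, 0.4142, 0.4072, 0.4072, 0.1194.
ρ(T) = max|λ| = 0.5208; 0.5208 < 1 ⇒ converges.

yes, ρ = 0.5208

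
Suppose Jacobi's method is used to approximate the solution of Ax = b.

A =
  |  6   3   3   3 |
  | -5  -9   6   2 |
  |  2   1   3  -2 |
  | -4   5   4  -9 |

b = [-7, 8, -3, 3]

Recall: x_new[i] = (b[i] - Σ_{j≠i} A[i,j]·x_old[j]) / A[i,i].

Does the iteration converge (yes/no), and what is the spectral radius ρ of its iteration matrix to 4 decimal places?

no, ρ = 1.3373

Let D = diag(6, -9, 3, -9); L, U the strict triangles.
Jacobi: T = -D⁻¹(L+U), T[1,0] = -(-5)/(-9) = -0.5556; T[1,1] = 0.
  T[0,:] = [+0.0000 -0.5000 -0.5000 -0.5000]
  T[1,:] = [-0.5556 +0.0000 +0.6667 +0.2222]
  T[2,:] = [-0.6667 -0.3333 +0.0000 +0.6667]
  T[3,:] = [-0.4444 +0.5556 +0.4444 +0.0000]
|roots of det(T-λI)|: 1.3373, 0.5823, 0.5823, 0.4992.
ρ = 1.3373; 1.3373 > 1 ⇒ diverges.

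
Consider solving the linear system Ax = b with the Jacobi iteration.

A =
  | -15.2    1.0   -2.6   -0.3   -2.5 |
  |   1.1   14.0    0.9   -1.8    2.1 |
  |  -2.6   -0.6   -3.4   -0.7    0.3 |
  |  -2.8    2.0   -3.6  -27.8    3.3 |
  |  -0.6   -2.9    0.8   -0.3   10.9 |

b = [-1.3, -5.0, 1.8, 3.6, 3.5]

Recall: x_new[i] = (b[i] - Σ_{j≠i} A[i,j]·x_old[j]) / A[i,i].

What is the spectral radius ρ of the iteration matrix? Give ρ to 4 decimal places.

Split A = D + L + U, D = diag(-15.2, 14, -3.4, -27.8, 10.9).
T_J = -D⁻¹(L+U): T[0,1] = -(1)/(-15.2) = +0.0658; T[0,0] = 0.
  T[0,:] = [+0.0000 +0.0658 -0.1711 -0.0197 -0.1645]
  T[1,:] = [-0.0786 +0.0000 -0.0643 +0.1286 -0.1500]
  T[2,:] = [-0.7647 -0.1765 +0.0000 -0.2059 +0.0882]
  T[3,:] = [-0.1007 +0.0719 -0.1295 +0.0000 +0.1187]
  T[4,:] = [+0.0550 +0.2661 -0.0734 +0.0275 +0.0000]
|roots of det(T-λI)|: 0.4173, 0.3218, 0.2035, 0.2035, 0.1994.
ρ = 0.4173; 0.4173 < 1: convergent.

0.4173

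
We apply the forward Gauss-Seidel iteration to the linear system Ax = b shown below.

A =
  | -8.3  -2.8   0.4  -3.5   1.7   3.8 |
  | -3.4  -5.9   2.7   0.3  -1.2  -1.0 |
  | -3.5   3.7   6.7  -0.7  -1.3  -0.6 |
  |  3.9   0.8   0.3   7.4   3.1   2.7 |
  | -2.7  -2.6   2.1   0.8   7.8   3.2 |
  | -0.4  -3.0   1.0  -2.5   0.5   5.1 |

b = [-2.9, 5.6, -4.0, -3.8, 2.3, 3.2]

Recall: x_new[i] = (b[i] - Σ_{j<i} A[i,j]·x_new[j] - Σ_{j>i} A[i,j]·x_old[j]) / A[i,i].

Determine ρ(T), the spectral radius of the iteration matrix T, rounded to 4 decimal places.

Write A = D+L+U with D = diag(-8.3, -5.9, 6.7, 7.4, 7.8, 5.1).
T_GS = -(D+L)⁻¹U: row 0 first, T[0,3] = -(-3.5)/(-8.3) = -0.4217; later rows by forward substitution.
  T[0,:] = [+0.0000, -0.3373, +0.0482, -0.4217, +0.2048, +0.4578]
  T[1,:] = [+0.0000, +0.1944, +0.4299, +0.2939, -0.3214, -0.4333]
  T[2,:] = [+0.0000, -0.2836, -0.2122, -0.2781, +0.4785, +0.5680]
  T[3,:] = [+0.0000, +0.1683, -0.0633, +0.2017, -0.5115, -0.5823]
  T[4,:] = [+0.0000, +0.0071, +0.2236, +0.0062, -0.1126, -0.4894]
  T[5,:] = [+0.0000, +0.2253, +0.2453, +0.2926, -0.5065, -0.5678]
|eigenvalues of T|: 0.8264, 0.3712, 0.1375, 0.1375, 0.0375, 0.0000.
ρ(T) = max|λ| = 0.8264; 0.8264 < 1: convergent.

0.8264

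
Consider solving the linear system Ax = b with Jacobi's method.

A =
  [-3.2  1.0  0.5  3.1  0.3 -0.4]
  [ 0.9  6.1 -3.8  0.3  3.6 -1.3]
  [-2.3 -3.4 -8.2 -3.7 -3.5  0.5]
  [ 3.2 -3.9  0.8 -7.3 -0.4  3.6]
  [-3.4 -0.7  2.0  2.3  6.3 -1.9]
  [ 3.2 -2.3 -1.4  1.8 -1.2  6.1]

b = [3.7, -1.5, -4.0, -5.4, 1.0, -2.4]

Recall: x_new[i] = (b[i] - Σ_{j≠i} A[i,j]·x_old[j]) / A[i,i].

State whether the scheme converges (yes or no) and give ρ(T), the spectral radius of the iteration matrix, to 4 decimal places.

no, ρ = 1.1208

A = D + L + U where D = diag(-3.2, 6.1, -8.2, -7.3, 6.3, 6.1).
Jacobi T = -D⁻¹(L+U): T[4,0] = -(-3.4)/(6.3) = +0.5397; T[4,4] = 0.
  T[0,:] = [+0.0000  +0.3125  +0.1562  +0.9688  +0.0938  -0.1250]
  T[1,:] = [-0.1475  +0.0000  +0.6230  -0.0492  -0.5902  +0.2131]
  T[2,:] = [-0.2805  -0.4146  +0.0000  -0.4512  -0.4268  +0.0610]
  T[3,:] = [+0.4384  -0.5342  +0.1096  +0.0000  -0.0548  +0.4932]
  T[4,:] = [+0.5397  +0.1111  -0.3175  -0.3651  +0.0000  +0.3016]
  T[5,:] = [-0.5246  +0.3770  +0.2295  -0.2951  +0.1967  +0.0000]
eigenvalue magnitudes: 1.1208, 0.7406, 0.7406, 0.6088, 0.6088, 0.2164.
spectral radius ρ = 1.1208; 1.1208 > 1 ⇒ diverges.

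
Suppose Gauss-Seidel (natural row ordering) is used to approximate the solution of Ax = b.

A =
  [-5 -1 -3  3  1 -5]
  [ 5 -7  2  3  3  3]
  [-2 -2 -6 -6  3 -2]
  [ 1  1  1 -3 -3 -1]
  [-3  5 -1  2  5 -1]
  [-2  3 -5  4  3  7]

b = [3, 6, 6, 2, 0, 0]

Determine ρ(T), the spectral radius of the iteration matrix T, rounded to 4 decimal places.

1.3928

Write A = D+L+U with D = diag(-5, -7, -6, -3, 5, 7).
GS T = -(D+L)⁻¹U: row 0 first, T[0,3] = -(3)/(-5) = +0.6000; later rows by forward substitution.
  T[0,:] = [+0.0000 -0.2000 -0.6000 +0.6000 +0.2000 -1.0000]
  T[1,:] = [+0.0000 -0.1429 -0.1429 +0.8571 +0.5714 -0.2857]
  T[2,:] = [+0.0000 +0.1143 +0.2476 -1.4857 +0.2429 +0.0952]
  T[3,:] = [+0.0000 -0.0762 -0.1651 -0.0095 -0.6619 -0.7302]
  T[4,:] = [+0.0000 +0.0762 -0.1016 -0.7905 -0.1381 +0.1968]
  T[5,:] = [+0.0000 +0.0966 +0.2045 -0.9129 +0.4231 +0.2376]
|roots of det(T-λI)|: 1.3928, 1.0135, 0.2499, 0.1343, 0.0689, 0.0000.
spectral radius ρ = 1.3928; 1.3928 > 1 ⇒ diverges.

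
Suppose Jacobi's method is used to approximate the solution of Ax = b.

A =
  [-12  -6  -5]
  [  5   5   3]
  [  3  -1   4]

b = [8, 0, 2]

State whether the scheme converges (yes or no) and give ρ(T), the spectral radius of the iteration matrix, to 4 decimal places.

Diagonal D = diag(-12, 5, 4); L, U strict lower/upper.
T_J = -D⁻¹(L+U): T[0,2] = -(-5)/(-12) = -0.4167; T[0,0] = 0.
  T[0,:] = [+0.0000 -0.5000 -0.4167]
  T[1,:] = [-1.0000 +0.0000 -0.6000]
  T[2,:] = [-0.7500 +0.2500 +0.0000]
|roots of det(T-λI)|: 0.8932, 0.6999, 0.1933.
ρ = 0.8932; 0.8932 < 1, so it converges for any x₀.

yes, ρ = 0.8932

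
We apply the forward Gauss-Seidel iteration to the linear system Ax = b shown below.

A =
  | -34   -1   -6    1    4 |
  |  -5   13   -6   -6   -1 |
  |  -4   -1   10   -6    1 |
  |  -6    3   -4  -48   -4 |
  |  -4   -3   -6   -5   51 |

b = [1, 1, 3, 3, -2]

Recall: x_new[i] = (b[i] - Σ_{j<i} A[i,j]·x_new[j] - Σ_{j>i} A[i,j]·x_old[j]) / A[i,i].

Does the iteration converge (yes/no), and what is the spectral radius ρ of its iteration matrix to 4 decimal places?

Split A = D + L + U, D = diag(-34, 13, 10, -48, 51).
GS T = -(D+L)⁻¹U: row 0 first, T[0,2] = -(-6)/(-34) = -0.1765; later rows by forward substitution.
  T[0,:] = [+0.0000, -0.0294, -0.1765, +0.0294, +0.1176]
  T[1,:] = [+0.0000, -0.0113, +0.3937, +0.4729, +0.1222]
  T[2,:] = [+0.0000, -0.0129, -0.0312, +0.6590, -0.0407]
  T[3,:] = [+0.0000, +0.0040, +0.0493, -0.0290, -0.0870]
  T[4,:] = [+0.0000, -0.0041, +0.0105, +0.1048, +0.0031]
|roots of det(T-λI)|: 0.1791, 0.1162, 0.0506, 0.0506, 0.0000.
ρ = 0.1791; 0.1791 < 1: convergent.

yes, ρ = 0.1791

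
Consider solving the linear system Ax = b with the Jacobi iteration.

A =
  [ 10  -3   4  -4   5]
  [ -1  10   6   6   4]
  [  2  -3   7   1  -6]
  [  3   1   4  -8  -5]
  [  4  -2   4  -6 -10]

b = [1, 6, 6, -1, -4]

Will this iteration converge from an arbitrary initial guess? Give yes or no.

no

Split A = D + L + U, D = diag(10, 10, 7, -8, -10).
Jacobi: T = -D⁻¹(L+U), T[4,0] = -(4)/(-10) = +0.4000; T[4,4] = 0.
  T[0,:] = [+0.0000, +0.3000, -0.4000, +0.4000, -0.5000]
  T[1,:] = [+0.1000, +0.0000, -0.6000, -0.6000, -0.4000]
  T[2,:] = [-0.2857, +0.4286, +0.0000, -0.1429, +0.8571]
  T[3,:] = [+0.3750, +0.1250, +0.5000, +0.0000, -0.6250]
  T[4,:] = [+0.4000, -0.2000, +0.4000, -0.6000, +0.0000]
eigenvalue magnitudes: 1.1488, 0.6867, 0.6806, 0.6806, 0.1783.
ρ(T) = max|λ| = 1.1488; 1.1488 > 1 ⇒ diverges.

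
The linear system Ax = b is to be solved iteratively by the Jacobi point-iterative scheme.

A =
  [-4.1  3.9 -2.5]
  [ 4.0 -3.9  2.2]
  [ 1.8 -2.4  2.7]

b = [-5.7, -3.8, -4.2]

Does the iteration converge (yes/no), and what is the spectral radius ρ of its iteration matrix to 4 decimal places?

Let D = diag(-4.1, -3.9, 2.7); L, U the strict triangles.
T_J = -D⁻¹(L+U): T[1,2] = -(2.2)/(-3.9) = +0.5641; T[1,1] = 0.
  T[0,:] = [+0.0000, +0.9512, -0.6098]
  T[1,:] = [+1.0256, +0.0000, +0.5641]
  T[2,:] = [-0.6667, +0.8889, +0.0000]
|eigenvalues of T|: 1.5702, 0.9708, 0.5994.
ρ = 1.5702; 1.5702 > 1: divergent.

no, ρ = 1.5702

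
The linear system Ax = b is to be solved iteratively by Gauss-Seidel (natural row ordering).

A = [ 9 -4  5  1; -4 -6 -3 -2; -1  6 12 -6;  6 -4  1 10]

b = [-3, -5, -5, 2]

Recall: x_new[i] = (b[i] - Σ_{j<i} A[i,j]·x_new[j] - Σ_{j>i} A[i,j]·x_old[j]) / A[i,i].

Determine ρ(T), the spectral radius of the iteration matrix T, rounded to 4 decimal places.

A = D + L + U where D = diag(9, -6, 12, 10).
T_GS = -(D+L)⁻¹U: row 0 first, T[0,2] = -(5)/(9) = -0.5556; later rows by forward substitution.
  T[0,:] = [+0.0000, +0.4444, -0.5556, -0.1111]
  T[1,:] = [+0.0000, -0.2963, -0.1296, -0.2593]
  T[2,:] = [+0.0000, +0.1852, +0.0185, +0.6204]
  T[3,:] = [+0.0000, -0.4037, +0.2796, -0.0991]
|λ(T)| sorted: 0.5789, 0.4551, 0.2531, 0.0000.
ρ(T) = max|λ| = 0.5789; 0.5789 < 1 ⇒ converges.

0.5789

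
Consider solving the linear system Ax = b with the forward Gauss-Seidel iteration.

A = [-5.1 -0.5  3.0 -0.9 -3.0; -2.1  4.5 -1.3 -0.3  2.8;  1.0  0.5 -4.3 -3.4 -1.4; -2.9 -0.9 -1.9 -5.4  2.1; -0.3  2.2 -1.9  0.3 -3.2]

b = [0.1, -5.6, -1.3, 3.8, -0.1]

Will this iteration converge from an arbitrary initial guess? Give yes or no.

no

A = D + L + U where D = diag(-5.1, 4.5, -4.3, -5.4, -3.2).
GS T = -(D+L)⁻¹U: row 0 first, T[0,4] = -(-3)/(-5.1) = -0.5882; later rows by forward substitution.
  T[0,:] = [+0.0000 -0.0980 +0.5882 -0.1765 -0.5882]
  T[1,:] = [+0.0000 -0.0458 +0.5634 -0.0157 -0.8967]
  T[2,:] = [+0.0000 -0.0281 +0.2023 -0.8336 -0.5667]
  T[3,:] = [+0.0000 +0.0702 -0.4810 +0.3907 +1.0536]
  T[4,:] = [+0.0000 +0.0010 +0.1670 +0.5373 -0.1261]
moduli |λ_i(T)| = 1.1415, 0.7824, 0.0743, 0.0123, 0.0000.
spectral radius ρ = 1.1415; 1.1415 > 1 ⇒ diverges.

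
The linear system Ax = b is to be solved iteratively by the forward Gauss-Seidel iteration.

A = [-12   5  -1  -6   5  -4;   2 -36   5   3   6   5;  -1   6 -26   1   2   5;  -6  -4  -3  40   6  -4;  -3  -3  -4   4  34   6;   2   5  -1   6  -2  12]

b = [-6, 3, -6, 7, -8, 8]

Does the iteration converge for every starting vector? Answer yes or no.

yes

Write A = D+L+U with D = diag(-12, -36, -26, 40, 34, 12).
T_GS = -(D+L)⁻¹U: row 0 first, T[0,2] = -(-1)/(-12) = -0.0833; later rows by forward substitution.
  T[0,:] = [+0.0000 +0.4167 -0.0833 -0.5000 +0.4167 -0.3333]
  T[1,:] = [+0.0000 +0.0231 +0.1343 +0.0556 +0.1898 +0.1204]
  T[2,:] = [+0.0000 -0.0107 +0.0342 +0.0705 +0.1047 +0.2329]
  T[3,:] = [+0.0000 +0.0640 +0.0035 -0.0642 -0.0607 +0.0795]
  T[4,:] = [+0.0000 +0.0300 +0.0081 -0.0234 +0.0730 -0.1772]
  T[5,:] = [+0.0000 -0.1070 -0.0396 +0.0942 -0.0973 -0.0445]
moduli |λ_i(T)| = 0.1925, 0.1073, 0.1073, 0.1013, 0.0437, 0.0000.
ρ(T) = max|λ| = 0.1925; 0.1925 < 1: convergent.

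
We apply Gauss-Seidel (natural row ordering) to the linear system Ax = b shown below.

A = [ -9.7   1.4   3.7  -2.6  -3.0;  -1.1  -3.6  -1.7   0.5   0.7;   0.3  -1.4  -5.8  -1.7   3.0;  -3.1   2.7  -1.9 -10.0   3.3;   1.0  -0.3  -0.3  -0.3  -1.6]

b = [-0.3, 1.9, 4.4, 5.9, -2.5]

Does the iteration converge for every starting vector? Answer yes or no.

yes

A = D + L + U where D = diag(-9.7, -3.6, -5.8, -10, -1.6).
GS T = -(D+L)⁻¹U: row 0 first, T[0,2] = -(3.7)/(-9.7) = +0.3814; later rows by forward substitution.
  T[0,:] = [+0.0000  +0.1443  +0.3814  -0.2680  -0.3093]
  T[1,:] = [+0.0000  -0.0441  -0.5888  +0.2208  +0.2889]
  T[2,:] = [+0.0000  +0.0181  +0.1618  -0.3603  +0.4315]
  T[3,:] = [+0.0000  -0.0601  -0.3080  +0.2112  +0.4219]
  T[4,:] = [+0.0000  +0.1063  +0.3762  -0.1810  -0.4075]
eigenvalue magnitudes: 0.6782, 0.4315, 0.1187, 0.1187, 0.0000.
ρ(T) = max|λ| = 0.6782; 0.6782 < 1: convergent.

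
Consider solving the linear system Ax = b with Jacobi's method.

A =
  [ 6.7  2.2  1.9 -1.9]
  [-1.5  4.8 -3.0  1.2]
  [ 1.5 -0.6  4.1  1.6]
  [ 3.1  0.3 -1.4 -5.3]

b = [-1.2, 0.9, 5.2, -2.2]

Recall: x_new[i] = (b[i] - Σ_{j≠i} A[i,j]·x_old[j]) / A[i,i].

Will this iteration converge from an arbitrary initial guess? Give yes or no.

yes

Write A = D+L+U with D = diag(6.7, 4.8, 4.1, -5.3).
Jacobi T = -D⁻¹(L+U): T[0,1] = -(2.2)/(6.7) = -0.3284; T[0,0] = 0.
  T[0,:] = [+0.0000  -0.3284  -0.2836  +0.2836]
  T[1,:] = [+0.3125  +0.0000  +0.6250  -0.2500]
  T[2,:] = [-0.3659  +0.1463  +0.0000  -0.3902]
  T[3,:] = [+0.5849  +0.0566  -0.2642  +0.0000]
|λ(T)| sorted: 0.8204, 0.4071, 0.3968, 0.3968.
ρ = 0.8204; 0.8204 < 1: convergent.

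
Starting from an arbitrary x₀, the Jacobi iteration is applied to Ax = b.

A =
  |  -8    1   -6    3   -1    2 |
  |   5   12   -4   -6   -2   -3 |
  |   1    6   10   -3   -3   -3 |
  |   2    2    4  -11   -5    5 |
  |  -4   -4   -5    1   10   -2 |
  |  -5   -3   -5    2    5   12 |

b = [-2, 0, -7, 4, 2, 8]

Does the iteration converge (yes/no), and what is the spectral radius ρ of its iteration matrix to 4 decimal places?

no, ρ = 1.1423

Split A = D + L + U, D = diag(-8, 12, 10, -11, 10, 12).
Jacobi T = -D⁻¹(L+U): T[1,5] = -(-3)/(12) = +0.2500; T[1,1] = 0.
  T[0,:] = [+0.0000 +0.1250 -0.7500 +0.3750 -0.1250 +0.2500]
  T[1,:] = [-0.4167 +0.0000 +0.3333 +0.5000 +0.1667 +0.2500]
  T[2,:] = [-0.1000 -0.6000 +0.0000 +0.3000 +0.3000 +0.3000]
  T[3,:] = [+0.1818 +0.1818 +0.3636 +0.0000 -0.4545 +0.4545]
  T[4,:] = [+0.4000 +0.4000 +0.5000 -0.1000 +0.0000 +0.2000]
  T[5,:] = [+0.4167 +0.2500 +0.4167 -0.1667 -0.4167 +0.0000]
|roots of det(T-λI)|: 1.1423, 0.6465, 0.6465, 0.5678, 0.5678, 0.2355.
spectral radius ρ = 1.1423; 1.1423 > 1 ⇒ diverges.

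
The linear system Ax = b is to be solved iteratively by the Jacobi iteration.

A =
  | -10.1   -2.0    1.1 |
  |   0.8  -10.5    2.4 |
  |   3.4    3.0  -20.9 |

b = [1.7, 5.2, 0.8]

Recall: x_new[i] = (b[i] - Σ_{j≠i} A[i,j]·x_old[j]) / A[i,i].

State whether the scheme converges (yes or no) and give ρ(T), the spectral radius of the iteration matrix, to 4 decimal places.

Diagonal D = diag(-10.1, -10.5, -20.9); L, U strict lower/upper.
Jacobi: T = -D⁻¹(L+U), T[2,1] = -(3)/(-20.9) = +0.1435; T[2,2] = 0.
  T[0,:] = [+0.0000, -0.1980, +0.1089]
  T[1,:] = [+0.0762, +0.0000, +0.2286]
  T[2,:] = [+0.1627, +0.1435, +0.0000]
moduli |λ_i(T)| = 0.2460, 0.1584, 0.1584.
spectral radius ρ = 0.2460; 0.2460 < 1 ⇒ converges.

yes, ρ = 0.2460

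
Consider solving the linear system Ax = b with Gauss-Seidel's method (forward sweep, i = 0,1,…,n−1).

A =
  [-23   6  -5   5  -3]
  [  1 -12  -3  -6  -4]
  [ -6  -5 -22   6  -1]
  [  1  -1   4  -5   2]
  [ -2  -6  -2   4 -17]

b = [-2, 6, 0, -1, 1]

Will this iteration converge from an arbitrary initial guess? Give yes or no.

Diagonal D = diag(-23, -12, -22, -5, -17); L, U strict lower/upper.
GS T = -(D+L)⁻¹U: row 0 first, T[0,4] = -(-3)/(-23) = -0.1304; later rows by forward substitution.
  T[0,:] = [+0.0000  +0.2609  -0.2174  +0.2174  -0.1304]
  T[1,:] = [+0.0000  +0.0217  -0.2681  -0.4819  -0.3442]
  T[2,:] = [+0.0000  -0.0761  +0.1202  +0.3230  +0.0683]
  T[3,:] = [+0.0000  -0.0130  +0.1063  +0.3982  +0.4974]
  T[4,:] = [+0.0000  -0.0325  +0.1311  +0.2002  +0.2458]
|roots of det(T-λI)|: 0.7857, 0.1249, 0.1249, 0.0683, 0.0000.
ρ = 0.7857; 0.7857 < 1 ⇒ converges.

yes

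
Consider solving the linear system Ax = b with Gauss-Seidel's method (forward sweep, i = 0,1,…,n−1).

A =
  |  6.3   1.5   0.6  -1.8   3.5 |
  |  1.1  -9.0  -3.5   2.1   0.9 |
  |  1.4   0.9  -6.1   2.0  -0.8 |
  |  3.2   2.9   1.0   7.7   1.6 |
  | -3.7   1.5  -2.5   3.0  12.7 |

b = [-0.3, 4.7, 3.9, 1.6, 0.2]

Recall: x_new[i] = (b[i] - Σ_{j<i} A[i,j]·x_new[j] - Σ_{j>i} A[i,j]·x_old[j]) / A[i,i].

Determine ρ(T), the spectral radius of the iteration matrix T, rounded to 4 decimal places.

0.6785

Let D = diag(6.3, -9, -6.1, 7.7, 12.7); L, U the strict triangles.
T_GS = -(D+L)⁻¹U: row 0 first, T[0,1] = -(1.5)/(6.3) = -0.2381; later rows by forward substitution.
  T[0,:] = [+0.0000, -0.2381, -0.0952, +0.2857, -0.5556]
  T[1,:] = [+0.0000, -0.0291, -0.4005, +0.2683, +0.0321]
  T[2,:] = [+0.0000, -0.0589, -0.0810, +0.4330, -0.2539]
  T[3,:] = [+0.0000, +0.1176, +0.2009, -0.2760, +0.0440]
  T[4,:] = [+0.0000, -0.1053, -0.0438, +0.2020, -0.2260]
moduli |λ_i(T)| = 0.6785, 0.1584, 0.1584, 0.1079, 0.0000.
ρ = 0.6785; 0.6785 < 1: convergent.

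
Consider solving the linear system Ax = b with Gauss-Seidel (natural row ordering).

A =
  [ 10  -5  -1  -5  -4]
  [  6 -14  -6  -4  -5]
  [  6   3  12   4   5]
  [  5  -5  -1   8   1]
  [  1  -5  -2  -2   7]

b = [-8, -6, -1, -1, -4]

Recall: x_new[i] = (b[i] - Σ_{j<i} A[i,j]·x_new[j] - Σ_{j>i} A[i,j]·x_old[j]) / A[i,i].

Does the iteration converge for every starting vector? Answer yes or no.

A = D + L + U where D = diag(10, -14, 12, 8, 7).
T_GS = -(D+L)⁻¹U: row 0 first, T[0,4] = -(-4)/(10) = +0.4000; later rows by forward substitution.
  T[0,:] = [+0.0000, +0.5000, +0.1000, +0.5000, +0.4000]
  T[1,:] = [+0.0000, +0.2143, -0.3857, -0.0714, -0.1857]
  T[2,:] = [+0.0000, -0.3036, +0.0464, -0.5655, -0.5702]
  T[3,:] = [+0.0000, -0.2165, -0.2978, -0.4278, -0.5624]
  T[4,:] = [+0.0000, -0.0670, -0.3616, -0.4062, -0.5134]
|roots of det(T-λI)|: 1.3131, 0.5036, 0.1118, 0.0173, 0.0000.
ρ = 1.3131; 1.3131 > 1: divergent.

no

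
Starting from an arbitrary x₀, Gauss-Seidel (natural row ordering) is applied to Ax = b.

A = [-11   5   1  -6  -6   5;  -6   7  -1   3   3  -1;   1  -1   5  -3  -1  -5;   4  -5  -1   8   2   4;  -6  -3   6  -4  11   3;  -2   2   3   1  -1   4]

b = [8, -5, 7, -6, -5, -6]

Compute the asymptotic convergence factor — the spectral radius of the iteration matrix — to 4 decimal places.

Diagonal D = diag(-11, 7, 5, 8, 11, 4); L, U strict lower/upper.
Gauss-Seidel: T = -(D+L)⁻¹U, row 0 first, T[0,3] = -(-6)/(-11) = -0.5455; later rows by forward substitution.
  T[0,:] = [+0.0000, +0.4545, +0.0909, -0.5455, -0.5455, +0.4545]
  T[1,:] = [+0.0000, +0.3896, +0.2208, -0.8961, -0.8961, +0.5325]
  T[2,:] = [+0.0000, -0.0130, +0.0260, +0.5299, +0.1299, +1.0156]
  T[3,:] = [+0.0000, +0.0146, +0.0958, -0.2211, -0.5211, -0.2675]
  T[4,:] = [+0.0000, +0.3666, +0.1305, -0.9113, -0.8022, -0.5308]
  T[5,:] = [+0.0000, +0.1302, -0.0757, -0.3946, +0.0076, -0.8665]
|roots of det(T-λI)|: 1.2220, 0.6885, 0.4672, 0.0581, 0.0581, 0.0000.
ρ(T) = max|λ| = 1.2220; 1.2220 > 1: divergent.

1.2220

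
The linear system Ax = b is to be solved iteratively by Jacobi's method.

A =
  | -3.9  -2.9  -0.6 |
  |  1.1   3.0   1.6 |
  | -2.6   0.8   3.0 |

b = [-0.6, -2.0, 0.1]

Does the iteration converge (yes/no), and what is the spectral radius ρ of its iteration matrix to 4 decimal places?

yes, ρ = 0.8247

Split A = D + L + U, D = diag(-3.9, 3, 3).
T_J = -D⁻¹(L+U): T[0,2] = -(-0.6)/(-3.9) = -0.1538; T[0,0] = 0.
  T[0,:] = [+0.0000 -0.7436 -0.1538]
  T[1,:] = [-0.3667 +0.0000 -0.5333]
  T[2,:] = [+0.8667 -0.2667 +0.0000]
moduli |λ_i(T)| = 0.8247, 0.6313, 0.6313.
spectral radius ρ = 0.8247; 0.8247 < 1, so it converges for any x₀.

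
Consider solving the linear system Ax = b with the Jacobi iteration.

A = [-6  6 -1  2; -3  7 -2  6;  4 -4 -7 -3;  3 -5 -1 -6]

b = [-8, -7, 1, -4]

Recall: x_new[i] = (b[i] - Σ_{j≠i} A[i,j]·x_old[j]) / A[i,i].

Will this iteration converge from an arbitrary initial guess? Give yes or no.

Diagonal D = diag(-6, 7, -7, -6); L, U strict lower/upper.
T_J = -D⁻¹(L+U): T[0,2] = -(-1)/(-6) = -0.1667; T[0,0] = 0.
  T[0,:] = [+0.0000, +1.0000, -0.1667, +0.3333]
  T[1,:] = [+0.4286, +0.0000, +0.2857, -0.8571]
  T[2,:] = [+0.5714, -0.5714, +0.0000, -0.4286]
  T[3,:] = [+0.5000, -0.8333, -0.1667, +0.0000]
|λ(T)| sorted: 1.1766, 0.8552, 0.3576, 0.0362.
ρ = 1.1766; 1.1766 > 1: divergent.

no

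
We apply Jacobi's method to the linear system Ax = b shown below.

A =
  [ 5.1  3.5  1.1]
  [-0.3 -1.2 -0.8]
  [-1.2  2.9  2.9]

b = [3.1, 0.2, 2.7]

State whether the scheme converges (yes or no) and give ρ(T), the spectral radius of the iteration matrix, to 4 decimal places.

Write A = D+L+U with D = diag(5.1, -1.2, 2.9).
Jacobi T = -D⁻¹(L+U): T[0,2] = -(1.1)/(5.1) = -0.2157; T[0,0] = 0.
  T[0,:] = [+0.0000  -0.6863  -0.2157]
  T[1,:] = [-0.2500  +0.0000  -0.6667]
  T[2,:] = [+0.4138  -1.0000  +0.0000]
eigenvalue magnitudes: 0.9446, 0.7547, 0.1899.
spectral radius ρ = 0.9446; 0.9446 < 1: convergent.

yes, ρ = 0.9446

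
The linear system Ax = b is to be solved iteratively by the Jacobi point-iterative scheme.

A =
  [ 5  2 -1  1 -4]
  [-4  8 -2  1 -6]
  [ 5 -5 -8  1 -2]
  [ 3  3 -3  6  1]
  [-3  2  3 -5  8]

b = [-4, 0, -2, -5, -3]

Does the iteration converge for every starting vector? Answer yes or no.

no

Split A = D + L + U, D = diag(5, 8, -8, 6, 8).
Jacobi T = -D⁻¹(L+U): T[4,2] = -(3)/(8) = -0.3750; T[4,4] = 0.
  T[0,:] = [+0.0000, -0.4000, +0.2000, -0.2000, +0.8000]
  T[1,:] = [+0.5000, +0.0000, +0.2500, -0.1250, +0.7500]
  T[2,:] = [+0.6250, -0.6250, +0.0000, +0.1250, -0.2500]
  T[3,:] = [-0.5000, -0.5000, +0.5000, +0.0000, -0.1667]
  T[4,:] = [+0.3750, -0.2500, -0.3750, +0.6250, +0.0000]
eigenvalue magnitudes: 1.1274, 0.8360, 0.8360, 0.4750, 0.4750.
spectral radius ρ = 1.1274; 1.1274 > 1 ⇒ diverges.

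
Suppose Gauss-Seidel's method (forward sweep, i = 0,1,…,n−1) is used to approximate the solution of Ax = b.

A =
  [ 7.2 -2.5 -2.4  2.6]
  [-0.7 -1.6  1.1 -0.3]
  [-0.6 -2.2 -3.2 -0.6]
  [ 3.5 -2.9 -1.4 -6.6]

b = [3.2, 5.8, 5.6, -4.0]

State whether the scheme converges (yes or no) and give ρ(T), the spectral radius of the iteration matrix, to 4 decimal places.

yes, ρ = 0.5559

Write A = D+L+U with D = diag(7.2, -1.6, -3.2, -6.6).
GS T = -(D+L)⁻¹U: row 0 first, T[0,1] = -(-2.5)/(7.2) = +0.3472; later rows by forward substitution.
  T[0,:] = [+0.0000  +0.3472  +0.3333  -0.3611]
  T[1,:] = [+0.0000  -0.1519  +0.5417  -0.0295]
  T[2,:] = [+0.0000  +0.0393  -0.4349  -0.0995]
  T[3,:] = [+0.0000  +0.2425  +0.0310  -0.1574]
eigenvalue magnitudes: 0.5559, 0.2066, 0.2066, 0.0000.
ρ(T) = max|λ| = 0.5559; 0.5559 < 1 ⇒ converges.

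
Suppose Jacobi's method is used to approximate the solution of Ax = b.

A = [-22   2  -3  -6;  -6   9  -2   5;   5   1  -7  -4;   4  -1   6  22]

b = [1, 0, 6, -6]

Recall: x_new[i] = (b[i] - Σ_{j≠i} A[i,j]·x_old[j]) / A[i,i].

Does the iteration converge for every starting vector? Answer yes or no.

yes

Diagonal D = diag(-22, 9, -7, 22); L, U strict lower/upper.
Jacobi: T = -D⁻¹(L+U), T[2,3] = -(-4)/(-7) = -0.5714; T[2,2] = 0.
  T[0,:] = [+0.0000, +0.0909, -0.1364, -0.2727]
  T[1,:] = [+0.6667, +0.0000, +0.2222, -0.5556]
  T[2,:] = [+0.7143, +0.1429, +0.0000, -0.5714]
  T[3,:] = [-0.1818, +0.0455, -0.2727, +0.0000]
|roots of det(T-λI)|: 0.5423, 0.2757, 0.2757, 0.0962.
ρ = 0.5423; 0.5423 < 1: convergent.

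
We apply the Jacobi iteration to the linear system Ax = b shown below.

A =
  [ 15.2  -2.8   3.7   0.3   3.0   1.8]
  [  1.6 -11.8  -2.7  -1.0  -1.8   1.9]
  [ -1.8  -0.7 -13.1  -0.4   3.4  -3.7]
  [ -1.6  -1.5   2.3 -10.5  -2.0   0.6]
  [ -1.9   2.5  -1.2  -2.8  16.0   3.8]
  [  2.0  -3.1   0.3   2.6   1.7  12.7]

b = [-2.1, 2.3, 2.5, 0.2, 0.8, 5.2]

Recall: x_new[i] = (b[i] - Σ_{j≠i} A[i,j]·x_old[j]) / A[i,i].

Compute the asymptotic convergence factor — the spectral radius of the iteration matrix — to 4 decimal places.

Let D = diag(15.2, -11.8, -13.1, -10.5, 16, 12.7); L, U the strict triangles.
T_J = -D⁻¹(L+U): T[1,2] = -(-2.7)/(-11.8) = -0.2288; T[1,1] = 0.
  T[0,:] = [+0.0000 +0.1842 -0.2434 -0.0197 -0.1974 -0.1184]
  T[1,:] = [+0.1356 +0.0000 -0.2288 -0.0847 -0.1525 +0.1610]
  T[2,:] = [-0.1374 -0.0534 +0.0000 -0.0305 +0.2595 -0.2824]
  T[3,:] = [-0.1524 -0.1429 +0.2190 +0.0000 -0.1905 +0.0571]
  T[4,:] = [+0.1187 -0.1562 +0.0750 +0.1750 +0.0000 -0.2375]
  T[5,:] = [-0.1575 +0.2441 -0.0236 -0.2047 -0.1339 +0.0000]
|λ(T)| sorted: 0.5562, 0.2747, 0.2747, 0.2570, 0.2102, 0.1628.
ρ(T) = max|λ| = 0.5562; 0.5562 < 1, so it converges for any x₀.

0.5562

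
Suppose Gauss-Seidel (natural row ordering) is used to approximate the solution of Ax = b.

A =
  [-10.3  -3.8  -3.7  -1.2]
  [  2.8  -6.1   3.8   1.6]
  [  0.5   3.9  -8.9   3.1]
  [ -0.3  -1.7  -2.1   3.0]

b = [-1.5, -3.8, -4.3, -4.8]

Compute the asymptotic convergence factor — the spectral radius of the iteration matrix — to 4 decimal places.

Let D = diag(-10.3, -6.1, -8.9, 3); L, U the strict triangles.
T_GS = -(D+L)⁻¹U: row 0 first, T[0,2] = -(-3.7)/(-10.3) = -0.3592; later rows by forward substitution.
  T[0,:] = [+0.0000, -0.3689, -0.3592, -0.1165]
  T[1,:] = [+0.0000, -0.1693, +0.4581, +0.2088]
  T[2,:] = [+0.0000, -0.0949, +0.1805, +0.4333]
  T[3,:] = [+0.0000, -0.1993, +0.3500, +0.4100]
|roots of det(T-λI)|: 0.5607, 0.2082, 0.0686, 0.0000.
spectral radius ρ = 0.5607; 0.5607 < 1, so it converges for any x₀.

0.5607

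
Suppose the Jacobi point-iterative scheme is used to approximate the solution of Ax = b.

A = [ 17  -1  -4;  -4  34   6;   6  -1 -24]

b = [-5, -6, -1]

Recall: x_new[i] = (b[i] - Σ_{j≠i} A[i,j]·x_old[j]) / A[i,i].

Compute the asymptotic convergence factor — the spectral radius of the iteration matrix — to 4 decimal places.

A = D + L + U where D = diag(17, 34, -24).
T_J = -D⁻¹(L+U): T[1,0] = -(-4)/(34) = +0.1176; T[1,1] = 0.
  T[0,:] = [+0.0000, +0.0588, +0.2353]
  T[1,:] = [+0.1176, +0.0000, -0.1765]
  T[2,:] = [+0.2500, -0.0417, +0.0000]
|λ(T)| sorted: 0.2931, 0.2397, 0.0534.
spectral radius ρ = 0.2931; 0.2931 < 1 ⇒ converges.

0.2931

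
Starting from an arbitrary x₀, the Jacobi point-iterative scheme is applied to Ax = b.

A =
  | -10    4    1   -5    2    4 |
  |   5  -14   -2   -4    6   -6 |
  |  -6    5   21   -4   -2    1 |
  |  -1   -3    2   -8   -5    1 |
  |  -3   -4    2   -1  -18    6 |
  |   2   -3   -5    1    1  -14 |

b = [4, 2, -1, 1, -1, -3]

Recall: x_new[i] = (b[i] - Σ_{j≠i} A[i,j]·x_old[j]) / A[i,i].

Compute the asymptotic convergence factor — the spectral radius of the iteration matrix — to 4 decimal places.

0.8641

A = D + L + U where D = diag(-10, -14, 21, -8, -18, -14).
Jacobi T = -D⁻¹(L+U): T[2,1] = -(5)/(21) = -0.2381; T[2,2] = 0.
  T[0,:] = [+0.0000  +0.4000  +0.1000  -0.5000  +0.2000  +0.4000]
  T[1,:] = [+0.3571  +0.0000  -0.1429  -0.2857  +0.4286  -0.4286]
  T[2,:] = [+0.2857  -0.2381  +0.0000  +0.1905  +0.0952  -0.0476]
  T[3,:] = [-0.1250  -0.3750  +0.2500  +0.0000  -0.6250  +0.1250]
  T[4,:] = [-0.1667  -0.2222  +0.1111  -0.0556  +0.0000  +0.3333]
  T[5,:] = [+0.1429  -0.2143  -0.3571  +0.0714  +0.0714  +0.0000]
|roots of det(T-λI)|: 0.8641, 0.5161, 0.5161, 0.4170, 0.3308, 0.3308.
ρ = 0.8641; 0.8641 < 1 ⇒ converges.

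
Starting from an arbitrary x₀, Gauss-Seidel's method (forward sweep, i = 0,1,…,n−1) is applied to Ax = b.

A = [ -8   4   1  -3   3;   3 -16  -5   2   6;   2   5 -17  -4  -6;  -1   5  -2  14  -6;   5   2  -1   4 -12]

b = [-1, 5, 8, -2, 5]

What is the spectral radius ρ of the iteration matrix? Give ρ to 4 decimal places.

A = D + L + U where D = diag(-8, -16, -17, 14, -12).
GS T = -(D+L)⁻¹U: row 0 first, T[0,1] = -(4)/(-8) = +0.5000; later rows by forward substitution.
  T[0,:] = [+0.0000, +0.5000, +0.1250, -0.3750, +0.3750]
  T[1,:] = [+0.0000, +0.0938, -0.2891, +0.0547, +0.4453]
  T[2,:] = [+0.0000, +0.0864, -0.0703, -0.2633, -0.1778]
  T[3,:] = [+0.0000, +0.0146, +0.1021, -0.0839, +0.2709]
  T[4,:] = [+0.0000, +0.2216, +0.0438, -0.1532, +0.3356]
|roots of det(T-λI)|: 0.5361, 0.3094, 0.3094, 0.1280, 0.0000.
ρ(T) = max|λ| = 0.5361; 0.5361 < 1 ⇒ converges.

0.5361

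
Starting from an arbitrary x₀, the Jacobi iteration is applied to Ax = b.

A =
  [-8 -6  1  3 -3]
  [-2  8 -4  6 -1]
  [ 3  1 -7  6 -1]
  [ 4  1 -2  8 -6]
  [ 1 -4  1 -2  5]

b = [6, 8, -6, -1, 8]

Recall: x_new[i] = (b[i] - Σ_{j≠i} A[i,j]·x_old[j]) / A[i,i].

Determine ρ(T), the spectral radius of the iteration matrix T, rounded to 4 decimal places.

1.2645

Split A = D + L + U, D = diag(-8, 8, -7, 8, 5).
Jacobi: T = -D⁻¹(L+U), T[3,0] = -(4)/(8) = -0.5000; T[3,3] = 0.
  T[0,:] = [+0.0000, -0.7500, +0.1250, +0.3750, -0.3750]
  T[1,:] = [+0.2500, +0.0000, +0.5000, -0.7500, +0.1250]
  T[2,:] = [+0.4286, +0.1429, +0.0000, +0.8571, -0.1429]
  T[3,:] = [-0.5000, -0.1250, +0.2500, +0.0000, +0.7500]
  T[4,:] = [-0.2000, +0.8000, -0.2000, +0.4000, +0.0000]
|eigenvalues of T|: 1.2645, 0.9599, 0.9599, 0.5862, 0.2906.
spectral radius ρ = 1.2645; 1.2645 > 1: divergent.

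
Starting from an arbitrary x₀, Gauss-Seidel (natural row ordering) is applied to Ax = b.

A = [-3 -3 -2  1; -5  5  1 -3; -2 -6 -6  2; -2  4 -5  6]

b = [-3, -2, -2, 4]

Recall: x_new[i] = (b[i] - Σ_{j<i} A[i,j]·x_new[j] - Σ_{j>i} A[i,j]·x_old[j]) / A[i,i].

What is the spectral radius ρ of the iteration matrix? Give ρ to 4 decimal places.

1.3575

A = D + L + U where D = diag(-3, 5, -6, 6).
Gauss-Seidel: T = -(D+L)⁻¹U, row 0 first, T[0,3] = -(1)/(-3) = +0.3333; later rows by forward substitution.
  T[0,:] = [+0.0000, -1.0000, -0.6667, +0.3333]
  T[1,:] = [+0.0000, -1.0000, -0.8667, +0.9333]
  T[2,:] = [+0.0000, +1.3333, +1.0889, -0.7111]
  T[3,:] = [+0.0000, +1.4444, +1.2630, -1.1037]
eigenvalue magnitudes: 1.3575, 0.3851, 0.0425, 0.0000.
ρ(T) = max|λ| = 1.3575; 1.3575 > 1: divergent.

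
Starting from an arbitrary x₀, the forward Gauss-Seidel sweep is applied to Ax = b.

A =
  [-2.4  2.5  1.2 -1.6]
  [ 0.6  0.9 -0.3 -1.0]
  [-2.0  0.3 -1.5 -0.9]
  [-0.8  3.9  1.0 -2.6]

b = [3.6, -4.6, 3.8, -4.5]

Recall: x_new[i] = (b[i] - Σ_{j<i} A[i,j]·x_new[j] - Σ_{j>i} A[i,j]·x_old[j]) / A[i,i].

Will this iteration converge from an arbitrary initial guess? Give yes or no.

no

A = D + L + U where D = diag(-2.4, 0.9, -1.5, -2.6).
Gauss-Seidel: T = -(D+L)⁻¹U, row 0 first, T[0,3] = -(-1.6)/(-2.4) = -0.6667; later rows by forward substitution.
  T[0,:] = [+0.0000 +1.0417 +0.5000 -0.6667]
  T[1,:] = [+0.0000 -0.6944 +0.0000 +1.5556]
  T[2,:] = [+0.0000 -1.5278 -0.6667 +0.6000]
  T[3,:] = [+0.0000 -1.9498 -0.4103 +2.7692]
moduli |λ_i(T)| = 1.4569, 0.2098, 0.2098, 0.0000.
ρ(T) = max|λ| = 1.4569; 1.4569 > 1, so it fails to converge.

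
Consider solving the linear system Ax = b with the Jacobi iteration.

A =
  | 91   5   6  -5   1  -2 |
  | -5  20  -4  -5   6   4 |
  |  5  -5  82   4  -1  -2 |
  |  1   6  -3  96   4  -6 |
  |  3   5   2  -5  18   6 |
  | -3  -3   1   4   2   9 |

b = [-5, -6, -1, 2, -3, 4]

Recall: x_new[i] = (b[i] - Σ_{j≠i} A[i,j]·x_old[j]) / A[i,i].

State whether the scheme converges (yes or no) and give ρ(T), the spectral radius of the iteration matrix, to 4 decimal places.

yes, ρ = 0.3818

Diagonal D = diag(91, 20, 82, 96, 18, 9); L, U strict lower/upper.
Jacobi: T = -D⁻¹(L+U), T[4,3] = -(-5)/(18) = +0.2778; T[4,4] = 0.
  T[0,:] = [+0.0000, -0.0549, -0.0659, +0.0549, -0.0110, +0.0220]
  T[1,:] = [+0.2500, +0.0000, +0.2000, +0.2500, -0.3000, -0.2000]
  T[2,:] = [-0.0610, +0.0610, +0.0000, -0.0488, +0.0122, +0.0244]
  T[3,:] = [-0.0104, -0.0625, +0.0312, +0.0000, -0.0417, +0.0625]
  T[4,:] = [-0.1667, -0.2778, -0.1111, +0.2778, +0.0000, -0.3333]
  T[5,:] = [+0.3333, +0.3333, -0.1111, -0.4444, -0.2222, +0.0000]
|λ(T)| sorted: 0.3818, 0.2892, 0.2892, 0.2003, 0.1107, 0.0795.
spectral radius ρ = 0.3818; 0.3818 < 1: convergent.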